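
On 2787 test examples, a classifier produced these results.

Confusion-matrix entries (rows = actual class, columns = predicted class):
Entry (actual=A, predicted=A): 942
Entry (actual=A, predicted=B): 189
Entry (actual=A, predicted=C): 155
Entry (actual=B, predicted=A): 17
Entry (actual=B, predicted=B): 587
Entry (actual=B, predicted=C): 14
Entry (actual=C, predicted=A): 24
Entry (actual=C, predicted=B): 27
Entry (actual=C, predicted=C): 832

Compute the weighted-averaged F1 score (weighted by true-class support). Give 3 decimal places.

Per-class F1 score (2·TP/(2·TP+FP+FN)):
  A: TP=942, FP=17+24=41, FN=189+155=344 → 1884/2269 = 0.8303
  B: TP=587, FP=189+27=216, FN=17+14=31 → 1174/1421 = 0.8262
  C: TP=832, FP=155+14=169, FN=24+27=51 → 1664/1884 = 0.8832
Weighted-F1 score = Σ (supportᵢ/N)·F1 scoreᵢ with N=2787: (1286/2787)·0.8303 + (618/2787)·0.8262 + (883/2787)·0.8832 = 0.846

0.846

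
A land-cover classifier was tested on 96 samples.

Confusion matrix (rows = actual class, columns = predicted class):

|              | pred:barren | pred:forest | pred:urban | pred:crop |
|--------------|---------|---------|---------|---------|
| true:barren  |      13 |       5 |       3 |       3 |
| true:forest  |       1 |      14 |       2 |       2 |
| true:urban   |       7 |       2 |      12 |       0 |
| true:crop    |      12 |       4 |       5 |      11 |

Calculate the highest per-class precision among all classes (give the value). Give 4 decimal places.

0.6875

Per-class precision (TP/(TP+FP)):
  barren: TP=13, FP=1+7+12=20 → 13/33 = 0.39394
  forest: TP=14, FP=5+2+4=11 → 14/25 = 0.56000
  urban: TP=12, FP=3+2+5=10 → 12/22 = 0.54545
  crop: TP=11, FP=3+2+0=5 → 11/16 = 0.68750
Highest is class 'crop' with precision = 0.6875.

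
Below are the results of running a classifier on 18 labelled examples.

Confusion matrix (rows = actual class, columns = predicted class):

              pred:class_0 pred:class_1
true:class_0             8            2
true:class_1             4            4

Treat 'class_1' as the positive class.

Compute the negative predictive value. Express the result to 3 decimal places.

0.667

NPV = TN/(TN+FN) = 8/(8+4) = 0.667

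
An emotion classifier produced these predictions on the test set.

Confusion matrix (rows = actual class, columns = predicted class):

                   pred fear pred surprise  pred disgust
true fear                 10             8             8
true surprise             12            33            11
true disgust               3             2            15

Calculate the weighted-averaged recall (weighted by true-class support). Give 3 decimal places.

0.569

Per-class recall (TP/(TP+FN)):
  fear: TP=10, FN=8+8=16 → 10/26 = 0.3846
  surprise: TP=33, FN=12+11=23 → 33/56 = 0.5893
  disgust: TP=15, FN=3+2=5 → 15/20 = 0.7500
Weighted-recall = Σ (supportᵢ/N)·recallᵢ with N=102: (26/102)·0.3846 + (56/102)·0.5893 + (20/102)·0.7500 = 0.569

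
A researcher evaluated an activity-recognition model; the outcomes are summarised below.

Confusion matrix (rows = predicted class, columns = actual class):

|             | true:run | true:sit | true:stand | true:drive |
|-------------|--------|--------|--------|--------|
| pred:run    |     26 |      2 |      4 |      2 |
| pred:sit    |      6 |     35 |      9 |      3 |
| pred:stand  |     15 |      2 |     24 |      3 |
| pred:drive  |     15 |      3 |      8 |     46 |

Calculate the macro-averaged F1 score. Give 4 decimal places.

0.6370

Per-class F1 score (2·TP/(2·TP+FP+FN)):
  run: TP=26, FP=2+4+2=8, FN=6+15+15=36 → 52/96 = 0.54167
  sit: TP=35, FP=6+9+3=18, FN=2+2+3=7 → 70/95 = 0.73684
  stand: TP=24, FP=15+2+3=20, FN=4+9+8=21 → 48/89 = 0.53933
  drive: TP=46, FP=15+3+8=26, FN=2+3+3=8 → 92/126 = 0.73016
Macro-F1 score = mean = (0.54167 + 0.73684 + 0.53933 + 0.73016) / 4 = 0.6370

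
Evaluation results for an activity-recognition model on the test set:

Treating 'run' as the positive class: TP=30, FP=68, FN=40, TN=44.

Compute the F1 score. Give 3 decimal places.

0.357

Precision = TP/(TP+FP) = 30/98 = 0.3061
Recall = TP/(TP+FN) = 30/70 = 0.4286
F1 = 2·TP/(2·TP+FP+FN) = 60/168 = 0.357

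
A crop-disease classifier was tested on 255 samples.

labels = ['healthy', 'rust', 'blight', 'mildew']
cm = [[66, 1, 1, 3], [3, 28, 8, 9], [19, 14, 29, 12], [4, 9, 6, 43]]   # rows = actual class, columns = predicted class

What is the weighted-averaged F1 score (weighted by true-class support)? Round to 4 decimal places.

0.6356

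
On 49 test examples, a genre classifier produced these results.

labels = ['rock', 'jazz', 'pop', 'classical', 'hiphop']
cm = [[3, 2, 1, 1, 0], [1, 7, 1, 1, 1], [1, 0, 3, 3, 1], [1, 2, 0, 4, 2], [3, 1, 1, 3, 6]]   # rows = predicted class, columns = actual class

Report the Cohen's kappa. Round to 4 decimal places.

0.3330

Observed agreement pₒ = trace/N = 23/49 = 0.46939
Expected agreement pₑ = Σ (rowᵢ·colᵢ)/N² = (9·7 + 12·11 + 6·8 + 12·9 + 10·14)/49² = 0.20450
κ = (pₒ − pₑ)/(1 − pₑ) = (0.46939 − 0.20450)/(1 − 0.20450) = 0.3330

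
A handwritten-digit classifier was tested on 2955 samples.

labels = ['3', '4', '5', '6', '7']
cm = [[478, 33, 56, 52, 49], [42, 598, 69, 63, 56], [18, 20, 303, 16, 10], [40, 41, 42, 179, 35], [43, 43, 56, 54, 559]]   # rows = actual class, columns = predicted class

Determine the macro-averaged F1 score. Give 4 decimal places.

0.6920

Per-class F1 score (2·TP/(2·TP+FP+FN)):
  3: TP=478, FP=42+18+40+43=143, FN=33+56+52+49=190 → 956/1289 = 0.74166
  4: TP=598, FP=33+20+41+43=137, FN=42+69+63+56=230 → 1196/1563 = 0.76520
  5: TP=303, FP=56+69+42+56=223, FN=18+20+16+10=64 → 606/893 = 0.67861
  6: TP=179, FP=52+63+16+54=185, FN=40+41+42+35=158 → 358/701 = 0.51070
  7: TP=559, FP=49+56+10+35=150, FN=43+43+56+54=196 → 1118/1464 = 0.76366
Macro-F1 score = mean = (0.74166 + 0.76520 + 0.67861 + 0.51070 + 0.76366) / 5 = 0.6920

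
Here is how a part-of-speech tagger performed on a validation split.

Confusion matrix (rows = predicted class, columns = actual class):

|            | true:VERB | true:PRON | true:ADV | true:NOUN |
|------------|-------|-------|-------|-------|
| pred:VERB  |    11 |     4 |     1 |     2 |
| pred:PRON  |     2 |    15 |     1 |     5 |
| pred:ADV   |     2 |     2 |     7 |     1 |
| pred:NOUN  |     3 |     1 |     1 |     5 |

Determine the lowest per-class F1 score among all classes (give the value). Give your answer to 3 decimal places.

0.435

Per-class F1 score (2·TP/(2·TP+FP+FN)):
  VERB: TP=11, FP=4+1+2=7, FN=2+2+3=7 → 22/36 = 0.6111
  PRON: TP=15, FP=2+1+5=8, FN=4+2+1=7 → 30/45 = 0.6667
  ADV: TP=7, FP=2+2+1=5, FN=1+1+1=3 → 14/22 = 0.6364
  NOUN: TP=5, FP=3+1+1=5, FN=2+5+1=8 → 10/23 = 0.4348
Lowest is class 'NOUN' with F1 score = 0.435.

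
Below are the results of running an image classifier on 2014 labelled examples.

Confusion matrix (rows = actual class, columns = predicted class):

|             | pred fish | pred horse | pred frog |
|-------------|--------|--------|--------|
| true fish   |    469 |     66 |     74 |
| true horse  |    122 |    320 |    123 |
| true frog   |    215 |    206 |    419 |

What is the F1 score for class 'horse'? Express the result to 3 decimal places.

0.553

One-vs-rest for 'horse': TP = diagonal; FP = other classes predicted 'horse'; FN = 'horse' predicted as other.
F1 score = 2·TP/(2·TP+FP+FN).
horse: TP=320, FP=66+206=272, FN=122+123=245 → 640/1157 = 0.5532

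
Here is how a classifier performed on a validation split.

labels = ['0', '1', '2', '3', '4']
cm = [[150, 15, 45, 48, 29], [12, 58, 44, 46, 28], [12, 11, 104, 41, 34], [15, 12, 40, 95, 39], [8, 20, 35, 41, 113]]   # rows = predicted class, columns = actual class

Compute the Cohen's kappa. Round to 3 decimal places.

Observed agreement pₒ = trace/N = 520/1095 = 0.4749
Expected agreement pₑ = Σ (rowᵢ·colᵢ)/N² = (197·287 + 116·188 + 268·202 + 271·201 + 243·217)/1095² = 0.1999
κ = (pₒ − pₑ)/(1 − pₑ) = (0.4749 − 0.1999)/(1 − 0.1999) = 0.344

0.344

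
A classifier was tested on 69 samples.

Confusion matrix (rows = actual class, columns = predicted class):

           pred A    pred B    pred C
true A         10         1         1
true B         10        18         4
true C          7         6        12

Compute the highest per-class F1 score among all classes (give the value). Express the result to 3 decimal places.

0.632

Per-class F1 score (2·TP/(2·TP+FP+FN)):
  A: TP=10, FP=10+7=17, FN=1+1=2 → 20/39 = 0.5128
  B: TP=18, FP=1+6=7, FN=10+4=14 → 36/57 = 0.6316
  C: TP=12, FP=1+4=5, FN=7+6=13 → 24/42 = 0.5714
Highest is class 'B' with F1 score = 0.632.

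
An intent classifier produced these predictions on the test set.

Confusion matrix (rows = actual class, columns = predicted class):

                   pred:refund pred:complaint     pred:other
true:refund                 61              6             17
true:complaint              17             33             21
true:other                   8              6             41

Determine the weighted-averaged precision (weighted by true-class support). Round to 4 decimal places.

Per-class precision (TP/(TP+FP)):
  refund: TP=61, FP=17+8=25 → 61/86 = 0.70930
  complaint: TP=33, FP=6+6=12 → 33/45 = 0.73333
  other: TP=41, FP=17+21=38 → 41/79 = 0.51899
Weighted-precision = Σ (supportᵢ/N)·precisionᵢ with N=210: (84/210)·0.70930 + (71/210)·0.73333 + (55/210)·0.51899 = 0.6676

0.6676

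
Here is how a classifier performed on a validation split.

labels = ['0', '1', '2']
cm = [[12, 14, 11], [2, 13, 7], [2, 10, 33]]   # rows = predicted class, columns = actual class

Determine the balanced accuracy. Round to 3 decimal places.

Balanced accuracy = mean of per-class recall.
  0: recall = 12/16 = 0.7500
  1: recall = 13/37 = 0.3514
  2: recall = 33/51 = 0.6471
Mean = (0.7500 + 0.3514 + 0.6471) / 3 = 0.583

0.583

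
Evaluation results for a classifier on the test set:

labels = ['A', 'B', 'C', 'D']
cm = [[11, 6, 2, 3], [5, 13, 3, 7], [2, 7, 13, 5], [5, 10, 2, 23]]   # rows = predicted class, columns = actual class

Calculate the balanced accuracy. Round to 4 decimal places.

0.5237

Balanced accuracy = mean of per-class recall.
  A: recall = 11/23 = 0.47826
  B: recall = 13/36 = 0.36111
  C: recall = 13/20 = 0.65000
  D: recall = 23/38 = 0.60526
Mean = (0.47826 + 0.36111 + 0.65000 + 0.60526) / 4 = 0.5237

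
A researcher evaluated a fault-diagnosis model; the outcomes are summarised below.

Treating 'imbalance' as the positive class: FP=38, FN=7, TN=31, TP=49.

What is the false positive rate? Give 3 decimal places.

0.551

FPR = FP/(FP+TN) = 38/(38+31) = 0.551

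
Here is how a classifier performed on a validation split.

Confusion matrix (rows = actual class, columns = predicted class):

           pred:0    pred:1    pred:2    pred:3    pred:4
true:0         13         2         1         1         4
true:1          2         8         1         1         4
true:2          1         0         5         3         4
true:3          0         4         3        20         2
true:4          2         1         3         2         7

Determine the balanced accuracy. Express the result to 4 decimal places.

0.5320

Balanced accuracy = mean of per-class recall.
  0: recall = 13/21 = 0.61905
  1: recall = 8/16 = 0.50000
  2: recall = 5/13 = 0.38462
  3: recall = 20/29 = 0.68966
  4: recall = 7/15 = 0.46667
Mean = (0.61905 + 0.50000 + 0.38462 + 0.68966 + 0.46667) / 5 = 0.5320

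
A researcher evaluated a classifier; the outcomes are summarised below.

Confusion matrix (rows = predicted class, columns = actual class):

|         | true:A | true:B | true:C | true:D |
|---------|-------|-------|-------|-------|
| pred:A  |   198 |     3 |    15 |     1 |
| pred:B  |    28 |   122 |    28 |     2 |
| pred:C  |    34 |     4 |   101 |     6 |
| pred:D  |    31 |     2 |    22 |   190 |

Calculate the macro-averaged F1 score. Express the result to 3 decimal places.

0.767

Per-class F1 score (2·TP/(2·TP+FP+FN)):
  A: TP=198, FP=3+15+1=19, FN=28+34+31=93 → 396/508 = 0.7795
  B: TP=122, FP=28+28+2=58, FN=3+4+2=9 → 244/311 = 0.7846
  C: TP=101, FP=34+4+6=44, FN=15+28+22=65 → 202/311 = 0.6495
  D: TP=190, FP=31+2+22=55, FN=1+2+6=9 → 380/444 = 0.8559
Macro-F1 score = mean = (0.7795 + 0.7846 + 0.6495 + 0.8559) / 4 = 0.767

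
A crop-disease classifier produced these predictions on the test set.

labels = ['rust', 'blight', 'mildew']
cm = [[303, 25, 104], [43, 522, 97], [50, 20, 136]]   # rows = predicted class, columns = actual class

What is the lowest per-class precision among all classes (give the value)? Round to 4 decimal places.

Per-class precision (TP/(TP+FP)):
  rust: TP=303, FP=25+104=129 → 303/432 = 0.70139
  blight: TP=522, FP=43+97=140 → 522/662 = 0.78852
  mildew: TP=136, FP=50+20=70 → 136/206 = 0.66019
Lowest is class 'mildew' with precision = 0.6602.

0.6602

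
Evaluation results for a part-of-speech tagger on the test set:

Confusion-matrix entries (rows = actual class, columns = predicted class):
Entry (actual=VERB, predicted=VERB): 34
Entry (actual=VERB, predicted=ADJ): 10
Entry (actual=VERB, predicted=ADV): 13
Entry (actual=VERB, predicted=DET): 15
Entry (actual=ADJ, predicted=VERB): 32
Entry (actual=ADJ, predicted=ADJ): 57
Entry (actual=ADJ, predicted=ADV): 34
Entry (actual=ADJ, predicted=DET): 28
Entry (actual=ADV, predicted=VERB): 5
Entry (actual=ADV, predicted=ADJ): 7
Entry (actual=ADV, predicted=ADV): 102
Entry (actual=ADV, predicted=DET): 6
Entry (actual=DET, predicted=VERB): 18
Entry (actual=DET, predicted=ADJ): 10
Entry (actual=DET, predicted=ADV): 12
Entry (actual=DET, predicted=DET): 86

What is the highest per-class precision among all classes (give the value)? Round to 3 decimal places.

Per-class precision (TP/(TP+FP)):
  VERB: TP=34, FP=32+5+18=55 → 34/89 = 0.3820
  ADJ: TP=57, FP=10+7+10=27 → 57/84 = 0.6786
  ADV: TP=102, FP=13+34+12=59 → 102/161 = 0.6335
  DET: TP=86, FP=15+28+6=49 → 86/135 = 0.6370
Highest is class 'ADJ' with precision = 0.679.

0.679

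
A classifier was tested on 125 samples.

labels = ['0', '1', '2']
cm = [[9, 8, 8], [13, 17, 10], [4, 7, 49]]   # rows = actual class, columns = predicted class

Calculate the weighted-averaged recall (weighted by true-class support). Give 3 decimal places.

Per-class recall (TP/(TP+FN)):
  0: TP=9, FN=8+8=16 → 9/25 = 0.3600
  1: TP=17, FN=13+10=23 → 17/40 = 0.4250
  2: TP=49, FN=4+7=11 → 49/60 = 0.8167
Weighted-recall = Σ (supportᵢ/N)·recallᵢ with N=125: (25/125)·0.3600 + (40/125)·0.4250 + (60/125)·0.8167 = 0.600

0.600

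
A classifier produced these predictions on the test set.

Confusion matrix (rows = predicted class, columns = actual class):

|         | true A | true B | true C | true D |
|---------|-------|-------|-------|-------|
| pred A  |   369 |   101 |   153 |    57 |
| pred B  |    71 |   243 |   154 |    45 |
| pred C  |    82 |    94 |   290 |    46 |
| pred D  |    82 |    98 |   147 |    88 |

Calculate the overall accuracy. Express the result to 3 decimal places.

Accuracy = trace / total = (369+243+290+88=990) / 2120 = 990/2120 = 0.467

0.467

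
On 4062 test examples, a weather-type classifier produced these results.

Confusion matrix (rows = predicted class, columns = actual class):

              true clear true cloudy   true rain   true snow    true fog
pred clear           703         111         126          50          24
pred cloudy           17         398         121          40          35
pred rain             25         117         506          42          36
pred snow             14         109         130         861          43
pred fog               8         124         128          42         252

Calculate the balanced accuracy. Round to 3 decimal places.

0.672

Balanced accuracy = mean of per-class recall.
  clear: recall = 703/767 = 0.9166
  cloudy: recall = 398/859 = 0.4633
  rain: recall = 506/1011 = 0.5005
  snow: recall = 861/1035 = 0.8319
  fog: recall = 252/390 = 0.6462
Mean = (0.9166 + 0.4633 + 0.5005 + 0.8319 + 0.6462) / 5 = 0.672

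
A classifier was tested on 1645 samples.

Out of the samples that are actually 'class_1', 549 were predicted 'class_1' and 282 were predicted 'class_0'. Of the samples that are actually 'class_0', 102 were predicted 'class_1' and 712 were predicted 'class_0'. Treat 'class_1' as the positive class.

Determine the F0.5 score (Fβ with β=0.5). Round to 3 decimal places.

0.799

Fβ = (1+β²)·TP / ((1+β²)·TP + β²·FN + FP), with β²=1/4
= 1.25·549 / (1.25·549 + 0.25·282 + 102) = 0.799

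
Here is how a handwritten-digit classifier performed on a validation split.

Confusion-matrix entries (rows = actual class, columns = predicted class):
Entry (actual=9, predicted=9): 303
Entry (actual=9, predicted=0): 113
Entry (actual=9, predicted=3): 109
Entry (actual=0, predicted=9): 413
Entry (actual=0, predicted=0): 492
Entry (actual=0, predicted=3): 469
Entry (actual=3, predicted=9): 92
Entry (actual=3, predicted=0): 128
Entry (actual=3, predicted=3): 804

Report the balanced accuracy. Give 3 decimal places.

Balanced accuracy = mean of per-class recall.
  9: recall = 303/525 = 0.5771
  0: recall = 492/1374 = 0.3581
  3: recall = 804/1024 = 0.7852
Mean = (0.5771 + 0.3581 + 0.7852) / 3 = 0.573

0.573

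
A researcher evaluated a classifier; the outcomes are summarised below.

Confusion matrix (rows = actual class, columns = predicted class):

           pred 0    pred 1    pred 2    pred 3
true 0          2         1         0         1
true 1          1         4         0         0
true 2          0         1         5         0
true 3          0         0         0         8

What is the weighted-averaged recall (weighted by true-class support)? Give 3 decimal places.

Per-class recall (TP/(TP+FN)):
  0: TP=2, FN=1+0+1=2 → 2/4 = 0.5000
  1: TP=4, FN=1+0+0=1 → 4/5 = 0.8000
  2: TP=5, FN=0+1+0=1 → 5/6 = 0.8333
  3: TP=8, FN=0+0+0=0 → 8/8 = 1.0000
Weighted-recall = Σ (supportᵢ/N)·recallᵢ with N=23: (4/23)·0.5000 + (5/23)·0.8000 + (6/23)·0.8333 + (8/23)·1.0000 = 0.826

0.826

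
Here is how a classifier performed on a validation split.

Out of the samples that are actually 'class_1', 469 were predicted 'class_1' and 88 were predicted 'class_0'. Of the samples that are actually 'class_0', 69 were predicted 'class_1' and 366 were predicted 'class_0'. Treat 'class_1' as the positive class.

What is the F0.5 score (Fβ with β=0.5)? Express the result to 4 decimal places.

Fβ = (1+β²)·TP / ((1+β²)·TP + β²·FN + FP), with β²=1/4
= 1.25·469 / (1.25·469 + 0.25·88 + 69) = 0.8656

0.8656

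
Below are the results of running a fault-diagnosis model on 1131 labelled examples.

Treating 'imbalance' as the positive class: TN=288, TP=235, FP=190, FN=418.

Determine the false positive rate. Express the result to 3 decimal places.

FPR = FP/(FP+TN) = 190/(190+288) = 0.397

0.397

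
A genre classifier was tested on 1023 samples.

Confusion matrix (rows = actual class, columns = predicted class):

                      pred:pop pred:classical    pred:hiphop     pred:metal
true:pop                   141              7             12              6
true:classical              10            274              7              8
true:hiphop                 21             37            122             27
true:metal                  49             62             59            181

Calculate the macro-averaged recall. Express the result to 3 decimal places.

Per-class recall (TP/(TP+FN)):
  pop: TP=141, FN=7+12+6=25 → 141/166 = 0.8494
  classical: TP=274, FN=10+7+8=25 → 274/299 = 0.9164
  hiphop: TP=122, FN=21+37+27=85 → 122/207 = 0.5894
  metal: TP=181, FN=49+62+59=170 → 181/351 = 0.5157
Macro-recall = mean = (0.8494 + 0.9164 + 0.5894 + 0.5157) / 4 = 0.718

0.718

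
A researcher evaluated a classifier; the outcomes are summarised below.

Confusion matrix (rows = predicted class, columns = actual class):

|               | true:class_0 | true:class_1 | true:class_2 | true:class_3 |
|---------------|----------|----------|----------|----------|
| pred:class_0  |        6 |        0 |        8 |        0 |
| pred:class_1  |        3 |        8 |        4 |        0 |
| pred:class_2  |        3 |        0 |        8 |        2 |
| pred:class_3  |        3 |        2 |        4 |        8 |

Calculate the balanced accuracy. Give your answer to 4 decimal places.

0.5833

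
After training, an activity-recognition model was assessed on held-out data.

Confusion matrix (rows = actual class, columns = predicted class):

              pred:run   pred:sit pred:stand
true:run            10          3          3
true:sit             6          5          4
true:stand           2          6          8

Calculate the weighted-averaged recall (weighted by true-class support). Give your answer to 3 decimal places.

Per-class recall (TP/(TP+FN)):
  run: TP=10, FN=3+3=6 → 10/16 = 0.6250
  sit: TP=5, FN=6+4=10 → 5/15 = 0.3333
  stand: TP=8, FN=2+6=8 → 8/16 = 0.5000
Weighted-recall = Σ (supportᵢ/N)·recallᵢ with N=47: (16/47)·0.6250 + (15/47)·0.3333 + (16/47)·0.5000 = 0.489

0.489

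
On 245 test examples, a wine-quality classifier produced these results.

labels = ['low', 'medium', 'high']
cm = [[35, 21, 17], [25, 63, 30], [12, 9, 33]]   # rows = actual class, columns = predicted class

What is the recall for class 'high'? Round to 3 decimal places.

0.611

One-vs-rest for 'high': TP = diagonal; FP = other classes predicted 'high'; FN = 'high' predicted as other.
recall = TP/(TP+FN).
high: TP=33, FN=12+9=21 → 33/54 = 0.6111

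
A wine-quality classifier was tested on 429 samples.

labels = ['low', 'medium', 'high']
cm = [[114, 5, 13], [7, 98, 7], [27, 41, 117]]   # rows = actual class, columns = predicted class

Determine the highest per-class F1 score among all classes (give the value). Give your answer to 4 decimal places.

0.8143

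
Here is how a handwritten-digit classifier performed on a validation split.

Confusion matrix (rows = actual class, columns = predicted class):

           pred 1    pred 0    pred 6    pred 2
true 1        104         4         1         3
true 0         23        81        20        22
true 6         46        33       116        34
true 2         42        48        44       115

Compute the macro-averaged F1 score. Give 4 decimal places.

0.5662

Per-class F1 score (2·TP/(2·TP+FP+FN)):
  1: TP=104, FP=23+46+42=111, FN=4+1+3=8 → 208/327 = 0.63609
  0: TP=81, FP=4+33+48=85, FN=23+20+22=65 → 162/312 = 0.51923
  6: TP=116, FP=1+20+44=65, FN=46+33+34=113 → 232/410 = 0.56585
  2: TP=115, FP=3+22+34=59, FN=42+48+44=134 → 230/423 = 0.54374
Macro-F1 score = mean = (0.63609 + 0.51923 + 0.56585 + 0.54374) / 4 = 0.5662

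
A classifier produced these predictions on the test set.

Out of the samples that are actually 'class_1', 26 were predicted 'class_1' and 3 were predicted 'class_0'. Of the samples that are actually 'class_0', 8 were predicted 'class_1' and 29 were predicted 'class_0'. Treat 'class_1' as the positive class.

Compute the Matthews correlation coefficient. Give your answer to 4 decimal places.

MCC = (TP·TN − FP·FN) / √((TP+FP)(TP+FN)(TN+FP)(TN+FN))
Numerator = 26·29 − 8·3 = 730
Denominator = √(34·29·37·32) = √1167424 = 1080.4740
MCC = 730 / 1080.4740 = 0.6756

0.6756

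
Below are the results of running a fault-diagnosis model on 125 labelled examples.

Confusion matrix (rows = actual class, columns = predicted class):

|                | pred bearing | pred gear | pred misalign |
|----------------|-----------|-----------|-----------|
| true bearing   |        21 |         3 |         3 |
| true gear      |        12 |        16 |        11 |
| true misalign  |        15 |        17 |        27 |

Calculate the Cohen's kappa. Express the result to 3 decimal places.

Observed agreement pₒ = trace/N = 64/125 = 0.5120
Expected agreement pₑ = Σ (rowᵢ·colᵢ)/N² = (27·48 + 39·36 + 59·41)/125² = 0.3276
κ = (pₒ − pₑ)/(1 − pₑ) = (0.5120 − 0.3276)/(1 − 0.3276) = 0.274

0.274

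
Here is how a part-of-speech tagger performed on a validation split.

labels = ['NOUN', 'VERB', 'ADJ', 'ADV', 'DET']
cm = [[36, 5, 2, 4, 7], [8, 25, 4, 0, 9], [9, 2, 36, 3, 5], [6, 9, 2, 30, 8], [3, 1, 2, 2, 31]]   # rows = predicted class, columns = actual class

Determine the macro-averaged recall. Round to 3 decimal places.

0.649

Per-class recall (TP/(TP+FN)):
  NOUN: TP=36, FN=8+9+6+3=26 → 36/62 = 0.5806
  VERB: TP=25, FN=5+2+9+1=17 → 25/42 = 0.5952
  ADJ: TP=36, FN=2+4+2+2=10 → 36/46 = 0.7826
  ADV: TP=30, FN=4+0+3+2=9 → 30/39 = 0.7692
  DET: TP=31, FN=7+9+5+8=29 → 31/60 = 0.5167
Macro-recall = mean = (0.5806 + 0.5952 + 0.7826 + 0.7692 + 0.5167) / 5 = 0.649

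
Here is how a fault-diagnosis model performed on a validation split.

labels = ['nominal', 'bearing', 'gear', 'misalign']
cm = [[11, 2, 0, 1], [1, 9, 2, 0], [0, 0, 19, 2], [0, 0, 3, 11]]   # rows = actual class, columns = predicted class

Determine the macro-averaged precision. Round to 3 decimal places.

0.828

Per-class precision (TP/(TP+FP)):
  nominal: TP=11, FP=1+0+0=1 → 11/12 = 0.9167
  bearing: TP=9, FP=2+0+0=2 → 9/11 = 0.8182
  gear: TP=19, FP=0+2+3=5 → 19/24 = 0.7917
  misalign: TP=11, FP=1+0+2=3 → 11/14 = 0.7857
Macro-precision = mean = (0.9167 + 0.8182 + 0.7917 + 0.7857) / 4 = 0.828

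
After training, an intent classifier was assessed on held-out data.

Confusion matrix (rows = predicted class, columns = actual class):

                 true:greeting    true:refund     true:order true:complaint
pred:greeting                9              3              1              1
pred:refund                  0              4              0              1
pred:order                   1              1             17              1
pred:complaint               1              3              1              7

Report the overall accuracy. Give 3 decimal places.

0.725

Accuracy = trace / total = (9+4+17+7=37) / 51 = 37/51 = 0.725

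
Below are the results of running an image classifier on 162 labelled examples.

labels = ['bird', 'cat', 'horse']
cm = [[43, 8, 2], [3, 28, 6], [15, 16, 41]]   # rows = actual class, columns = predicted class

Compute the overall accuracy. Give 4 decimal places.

0.6914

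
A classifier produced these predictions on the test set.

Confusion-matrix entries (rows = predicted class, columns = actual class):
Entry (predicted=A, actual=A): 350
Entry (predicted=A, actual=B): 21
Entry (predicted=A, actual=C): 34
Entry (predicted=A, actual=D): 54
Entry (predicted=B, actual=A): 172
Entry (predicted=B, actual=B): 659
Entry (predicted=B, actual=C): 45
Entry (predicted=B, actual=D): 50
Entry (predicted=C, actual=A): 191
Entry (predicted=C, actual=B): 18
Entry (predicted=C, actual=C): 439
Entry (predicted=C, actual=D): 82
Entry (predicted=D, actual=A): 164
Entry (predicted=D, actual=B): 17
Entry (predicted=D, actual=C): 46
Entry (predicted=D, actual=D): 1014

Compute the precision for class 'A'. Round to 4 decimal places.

0.7625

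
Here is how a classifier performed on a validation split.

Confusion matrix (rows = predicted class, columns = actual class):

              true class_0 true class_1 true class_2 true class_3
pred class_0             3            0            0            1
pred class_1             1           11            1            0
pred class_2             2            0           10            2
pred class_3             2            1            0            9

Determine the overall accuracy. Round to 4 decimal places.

Accuracy = trace / total = (3+11+10+9=33) / 43 = 33/43 = 0.7674

0.7674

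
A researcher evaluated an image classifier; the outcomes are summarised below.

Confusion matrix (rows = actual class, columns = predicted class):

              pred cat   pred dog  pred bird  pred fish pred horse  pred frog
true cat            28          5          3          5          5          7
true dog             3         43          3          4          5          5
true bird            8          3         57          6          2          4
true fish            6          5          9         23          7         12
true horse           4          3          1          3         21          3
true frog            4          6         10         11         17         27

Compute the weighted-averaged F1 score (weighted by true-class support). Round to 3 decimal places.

Per-class F1 score (2·TP/(2·TP+FP+FN)):
  cat: TP=28, FP=3+8+6+4+4=25, FN=5+3+5+5+7=25 → 56/106 = 0.5283
  dog: TP=43, FP=5+3+5+3+6=22, FN=3+3+4+5+5=20 → 86/128 = 0.6719
  bird: TP=57, FP=3+3+9+1+10=26, FN=8+3+6+2+4=23 → 114/163 = 0.6994
  fish: TP=23, FP=5+4+6+3+11=29, FN=6+5+9+7+12=39 → 46/114 = 0.4035
  horse: TP=21, FP=5+5+2+7+17=36, FN=4+3+1+3+3=14 → 42/92 = 0.4565
  frog: TP=27, FP=7+5+4+12+3=31, FN=4+6+10+11+17=48 → 54/133 = 0.4060
Weighted-F1 score = Σ (supportᵢ/N)·F1 scoreᵢ with N=368: (53/368)·0.5283 + (63/368)·0.6719 + (80/368)·0.6994 + (62/368)·0.4035 + (35/368)·0.4565 + (75/368)·0.4060 = 0.537

0.537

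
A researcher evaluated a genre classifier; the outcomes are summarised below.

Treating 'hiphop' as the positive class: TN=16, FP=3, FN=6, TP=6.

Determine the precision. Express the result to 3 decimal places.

Precision = TP/(TP+FP) = 6/(6+3) = 6/9 = 0.667

0.667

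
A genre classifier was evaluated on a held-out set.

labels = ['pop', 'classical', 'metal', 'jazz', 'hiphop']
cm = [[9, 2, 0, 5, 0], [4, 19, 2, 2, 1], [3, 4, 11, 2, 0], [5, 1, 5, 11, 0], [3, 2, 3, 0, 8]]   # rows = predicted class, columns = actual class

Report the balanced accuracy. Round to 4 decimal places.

0.6033

Balanced accuracy = mean of per-class recall.
  pop: recall = 9/24 = 0.37500
  classical: recall = 19/28 = 0.67857
  metal: recall = 11/21 = 0.52381
  jazz: recall = 11/20 = 0.55000
  hiphop: recall = 8/9 = 0.88889
Mean = (0.37500 + 0.67857 + 0.52381 + 0.55000 + 0.88889) / 5 = 0.6033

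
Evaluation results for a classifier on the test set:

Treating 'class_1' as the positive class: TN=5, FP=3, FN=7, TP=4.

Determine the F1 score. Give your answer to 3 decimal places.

0.444

Precision = TP/(TP+FP) = 4/7 = 0.5714
Recall = TP/(TP+FN) = 4/11 = 0.3636
F1 = 2·TP/(2·TP+FP+FN) = 8/18 = 0.444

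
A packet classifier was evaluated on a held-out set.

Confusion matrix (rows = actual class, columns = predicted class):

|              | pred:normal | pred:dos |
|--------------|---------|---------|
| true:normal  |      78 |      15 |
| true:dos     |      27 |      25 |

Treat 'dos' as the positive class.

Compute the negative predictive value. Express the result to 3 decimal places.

0.743

NPV = TN/(TN+FN) = 78/(78+27) = 0.743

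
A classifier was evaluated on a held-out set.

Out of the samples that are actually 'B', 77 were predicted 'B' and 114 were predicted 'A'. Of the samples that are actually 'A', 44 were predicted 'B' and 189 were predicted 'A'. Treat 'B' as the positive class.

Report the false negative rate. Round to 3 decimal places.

FNR = FN/(FN+TP) = 114/(114+77) = 0.597

0.597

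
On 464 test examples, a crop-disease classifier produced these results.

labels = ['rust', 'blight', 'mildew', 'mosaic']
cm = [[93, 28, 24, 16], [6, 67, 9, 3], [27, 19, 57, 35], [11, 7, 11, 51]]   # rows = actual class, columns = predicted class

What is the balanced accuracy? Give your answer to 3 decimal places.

Balanced accuracy = mean of per-class recall.
  rust: recall = 93/161 = 0.5776
  blight: recall = 67/85 = 0.7882
  mildew: recall = 57/138 = 0.4130
  mosaic: recall = 51/80 = 0.6375
Mean = (0.5776 + 0.7882 + 0.4130 + 0.6375) / 4 = 0.604

0.604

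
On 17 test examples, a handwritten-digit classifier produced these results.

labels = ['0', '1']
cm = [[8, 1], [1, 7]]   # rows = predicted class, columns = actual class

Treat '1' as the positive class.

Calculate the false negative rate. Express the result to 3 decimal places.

FNR = FN/(FN+TP) = 1/(1+7) = 0.125

0.125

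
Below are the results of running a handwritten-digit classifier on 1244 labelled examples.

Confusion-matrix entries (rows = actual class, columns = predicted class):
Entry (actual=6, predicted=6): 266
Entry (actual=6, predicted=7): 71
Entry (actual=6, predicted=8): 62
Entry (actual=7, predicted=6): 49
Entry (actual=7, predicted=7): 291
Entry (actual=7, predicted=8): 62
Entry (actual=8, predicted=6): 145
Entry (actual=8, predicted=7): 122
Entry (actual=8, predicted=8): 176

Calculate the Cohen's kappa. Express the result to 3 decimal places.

Observed agreement pₒ = trace/N = 733/1244 = 0.5892
Expected agreement pₑ = Σ (rowᵢ·colᵢ)/N² = (399·460 + 402·484 + 443·300)/1244² = 0.3302
κ = (pₒ − pₑ)/(1 − pₑ) = (0.5892 − 0.3302)/(1 − 0.3302) = 0.387

0.387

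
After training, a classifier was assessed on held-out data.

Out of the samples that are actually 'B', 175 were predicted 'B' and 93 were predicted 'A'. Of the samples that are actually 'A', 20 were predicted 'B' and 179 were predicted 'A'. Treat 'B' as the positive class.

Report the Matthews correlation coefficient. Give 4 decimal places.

0.5540

MCC = (TP·TN − FP·FN) / √((TP+FP)(TP+FN)(TN+FP)(TN+FN))
Numerator = 175·179 − 20·93 = 29465
Denominator = √(195·268·199·272) = √2828729280 = 53185.7996
MCC = 29465 / 53185.7996 = 0.5540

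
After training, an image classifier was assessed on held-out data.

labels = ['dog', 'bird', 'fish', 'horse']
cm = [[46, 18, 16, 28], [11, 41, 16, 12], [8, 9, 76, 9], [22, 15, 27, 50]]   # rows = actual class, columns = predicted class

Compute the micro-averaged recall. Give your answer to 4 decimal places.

Micro-averaging pools counts across classes: ΣTP=213, ΣFP=191, ΣFN=191.
Micro-recall = TP/(TP+FN) on pooled counts = 0.5272 (equals overall accuracy in single-label multiclass).

0.5272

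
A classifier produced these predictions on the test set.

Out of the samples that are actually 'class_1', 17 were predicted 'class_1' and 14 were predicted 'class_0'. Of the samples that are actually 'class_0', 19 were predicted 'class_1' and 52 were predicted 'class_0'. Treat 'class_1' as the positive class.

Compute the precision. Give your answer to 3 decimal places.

0.472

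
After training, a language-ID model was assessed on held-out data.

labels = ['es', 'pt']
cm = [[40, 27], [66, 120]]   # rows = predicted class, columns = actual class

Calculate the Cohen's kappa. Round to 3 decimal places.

Observed agreement pₒ = trace/N = 160/253 = 0.6324
Expected agreement pₑ = Σ (rowᵢ·colᵢ)/N² = (106·67 + 147·186)/253² = 0.5381
κ = (pₒ − pₑ)/(1 − pₑ) = (0.6324 − 0.5381)/(1 − 0.5381) = 0.204

0.204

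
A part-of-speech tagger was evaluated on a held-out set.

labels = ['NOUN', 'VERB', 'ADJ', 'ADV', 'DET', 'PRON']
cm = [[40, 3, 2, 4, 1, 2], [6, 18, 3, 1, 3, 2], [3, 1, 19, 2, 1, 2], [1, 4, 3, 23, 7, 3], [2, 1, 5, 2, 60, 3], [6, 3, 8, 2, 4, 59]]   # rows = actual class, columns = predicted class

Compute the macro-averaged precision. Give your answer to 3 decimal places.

0.677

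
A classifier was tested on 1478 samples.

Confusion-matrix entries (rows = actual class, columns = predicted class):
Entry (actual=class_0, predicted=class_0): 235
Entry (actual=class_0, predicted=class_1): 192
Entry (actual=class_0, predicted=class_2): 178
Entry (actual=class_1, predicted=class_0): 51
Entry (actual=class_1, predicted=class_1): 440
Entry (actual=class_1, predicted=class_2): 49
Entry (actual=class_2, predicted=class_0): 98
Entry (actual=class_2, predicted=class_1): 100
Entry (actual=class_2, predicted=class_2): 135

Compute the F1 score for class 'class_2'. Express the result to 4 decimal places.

One-vs-rest for 'class_2': TP = diagonal; FP = other classes predicted 'class_2'; FN = 'class_2' predicted as other.
F1 score = 2·TP/(2·TP+FP+FN).
class_2: TP=135, FP=178+49=227, FN=98+100=198 → 270/695 = 0.38849

0.3885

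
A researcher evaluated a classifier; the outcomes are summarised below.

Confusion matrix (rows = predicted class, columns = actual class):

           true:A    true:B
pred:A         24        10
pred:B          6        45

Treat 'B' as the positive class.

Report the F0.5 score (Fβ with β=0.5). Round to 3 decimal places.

Fβ = (1+β²)·TP / ((1+β²)·TP + β²·FN + FP), with β²=1/4
= 1.25·45 / (1.25·45 + 0.25·10 + 6) = 0.869

0.869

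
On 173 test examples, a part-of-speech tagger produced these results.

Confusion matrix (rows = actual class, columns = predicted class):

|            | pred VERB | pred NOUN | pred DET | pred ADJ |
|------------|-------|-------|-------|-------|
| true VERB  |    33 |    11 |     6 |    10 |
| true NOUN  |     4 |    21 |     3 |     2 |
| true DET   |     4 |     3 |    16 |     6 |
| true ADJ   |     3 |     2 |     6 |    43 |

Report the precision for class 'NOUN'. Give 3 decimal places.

0.568

Treat 'NOUN' as positive and all other classes as negative.
precision = TP/(TP+FP).
NOUN: TP=21, FP=11+3+2=16 → 21/37 = 0.5676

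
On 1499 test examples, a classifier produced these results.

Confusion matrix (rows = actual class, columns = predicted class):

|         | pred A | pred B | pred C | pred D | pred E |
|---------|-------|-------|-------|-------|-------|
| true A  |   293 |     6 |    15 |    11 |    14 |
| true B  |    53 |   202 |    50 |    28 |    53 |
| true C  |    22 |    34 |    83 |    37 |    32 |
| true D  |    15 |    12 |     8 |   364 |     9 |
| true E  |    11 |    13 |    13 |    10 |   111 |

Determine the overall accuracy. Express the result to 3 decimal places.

Accuracy = trace / total = (293+202+83+364+111=1053) / 1499 = 1053/1499 = 0.702

0.702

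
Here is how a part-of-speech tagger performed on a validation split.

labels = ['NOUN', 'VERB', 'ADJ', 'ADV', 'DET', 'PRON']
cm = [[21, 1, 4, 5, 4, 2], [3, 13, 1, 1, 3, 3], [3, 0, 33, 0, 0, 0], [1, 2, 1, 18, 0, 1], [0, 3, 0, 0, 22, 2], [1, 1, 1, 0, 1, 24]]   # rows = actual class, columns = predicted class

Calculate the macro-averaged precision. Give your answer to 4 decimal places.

0.7387

Per-class precision (TP/(TP+FP)):
  NOUN: TP=21, FP=3+3+1+0+1=8 → 21/29 = 0.72414
  VERB: TP=13, FP=1+0+2+3+1=7 → 13/20 = 0.65000
  ADJ: TP=33, FP=4+1+1+0+1=7 → 33/40 = 0.82500
  ADV: TP=18, FP=5+1+0+0+0=6 → 18/24 = 0.75000
  DET: TP=22, FP=4+3+0+0+1=8 → 22/30 = 0.73333
  PRON: TP=24, FP=2+3+0+1+2=8 → 24/32 = 0.75000
Macro-precision = mean = (0.72414 + 0.65000 + 0.82500 + 0.75000 + 0.73333 + 0.75000) / 6 = 0.7387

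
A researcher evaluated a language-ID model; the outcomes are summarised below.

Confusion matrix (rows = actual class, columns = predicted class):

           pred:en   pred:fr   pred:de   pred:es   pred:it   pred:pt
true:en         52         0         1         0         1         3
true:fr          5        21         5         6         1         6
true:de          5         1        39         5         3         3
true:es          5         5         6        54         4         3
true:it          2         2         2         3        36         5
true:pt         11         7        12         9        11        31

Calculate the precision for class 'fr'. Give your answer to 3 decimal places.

precision = TP/(TP+FP).
fr: TP=21, FP=0+1+5+2+7=15 → 21/36 = 0.5833

0.583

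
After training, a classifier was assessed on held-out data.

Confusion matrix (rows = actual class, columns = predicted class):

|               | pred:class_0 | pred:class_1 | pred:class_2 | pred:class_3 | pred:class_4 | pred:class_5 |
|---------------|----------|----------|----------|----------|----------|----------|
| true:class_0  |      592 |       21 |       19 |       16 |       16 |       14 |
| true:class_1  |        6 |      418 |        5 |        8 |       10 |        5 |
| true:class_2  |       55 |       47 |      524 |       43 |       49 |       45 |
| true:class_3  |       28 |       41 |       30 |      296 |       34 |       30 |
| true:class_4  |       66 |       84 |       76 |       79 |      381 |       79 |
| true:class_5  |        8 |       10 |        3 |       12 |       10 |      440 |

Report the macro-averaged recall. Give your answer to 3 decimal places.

0.756

Per-class recall (TP/(TP+FN)):
  class_0: TP=592, FN=21+19+16+16+14=86 → 592/678 = 0.8732
  class_1: TP=418, FN=6+5+8+10+5=34 → 418/452 = 0.9248
  class_2: TP=524, FN=55+47+43+49+45=239 → 524/763 = 0.6868
  class_3: TP=296, FN=28+41+30+34+30=163 → 296/459 = 0.6449
  class_4: TP=381, FN=66+84+76+79+79=384 → 381/765 = 0.4980
  class_5: TP=440, FN=8+10+3+12+10=43 → 440/483 = 0.9110
Macro-recall = mean = (0.8732 + 0.9248 + 0.6868 + 0.6449 + 0.4980 + 0.9110) / 6 = 0.756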